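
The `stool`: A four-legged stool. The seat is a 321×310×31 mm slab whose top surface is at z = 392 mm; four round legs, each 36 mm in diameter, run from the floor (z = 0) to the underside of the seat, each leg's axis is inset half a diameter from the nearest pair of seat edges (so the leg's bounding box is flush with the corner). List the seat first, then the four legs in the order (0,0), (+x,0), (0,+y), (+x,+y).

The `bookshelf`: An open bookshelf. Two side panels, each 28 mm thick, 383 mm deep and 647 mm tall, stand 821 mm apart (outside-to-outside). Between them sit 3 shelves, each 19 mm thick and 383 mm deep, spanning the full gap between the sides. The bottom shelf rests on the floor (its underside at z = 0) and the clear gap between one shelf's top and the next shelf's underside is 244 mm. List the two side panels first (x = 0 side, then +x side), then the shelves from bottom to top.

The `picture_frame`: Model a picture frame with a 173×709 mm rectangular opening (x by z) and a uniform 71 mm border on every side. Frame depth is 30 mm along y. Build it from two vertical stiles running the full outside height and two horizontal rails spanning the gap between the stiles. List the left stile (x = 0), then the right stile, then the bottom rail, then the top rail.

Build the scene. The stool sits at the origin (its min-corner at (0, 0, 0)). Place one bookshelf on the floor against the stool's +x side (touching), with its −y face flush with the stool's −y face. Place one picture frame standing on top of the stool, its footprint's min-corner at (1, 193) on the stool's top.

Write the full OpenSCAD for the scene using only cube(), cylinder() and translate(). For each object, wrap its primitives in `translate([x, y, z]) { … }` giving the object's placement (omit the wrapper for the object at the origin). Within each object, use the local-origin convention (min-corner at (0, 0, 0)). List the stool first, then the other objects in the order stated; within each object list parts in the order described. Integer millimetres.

translate([0, 0, 361]) cube([321, 310, 31]);
translate([18, 18, 0]) cylinder(h = 361, r = 18);
translate([303, 18, 0]) cylinder(h = 361, r = 18);
translate([18, 292, 0]) cylinder(h = 361, r = 18);
translate([303, 292, 0]) cylinder(h = 361, r = 18);
translate([321, 0, 0]) {
  cube([28, 383, 647]);
  translate([793, 0, 0]) cube([28, 383, 647]);
  translate([28, 0, 0]) cube([765, 383, 19]);
  translate([28, 0, 263]) cube([765, 383, 19]);
  translate([28, 0, 526]) cube([765, 383, 19]);
}
translate([1, 193, 392]) {
  cube([71, 30, 851]);
  translate([244, 0, 0]) cube([71, 30, 851]);
  translate([71, 0, 0]) cube([173, 30, 71]);
  translate([71, 0, 780]) cube([173, 30, 71]);
}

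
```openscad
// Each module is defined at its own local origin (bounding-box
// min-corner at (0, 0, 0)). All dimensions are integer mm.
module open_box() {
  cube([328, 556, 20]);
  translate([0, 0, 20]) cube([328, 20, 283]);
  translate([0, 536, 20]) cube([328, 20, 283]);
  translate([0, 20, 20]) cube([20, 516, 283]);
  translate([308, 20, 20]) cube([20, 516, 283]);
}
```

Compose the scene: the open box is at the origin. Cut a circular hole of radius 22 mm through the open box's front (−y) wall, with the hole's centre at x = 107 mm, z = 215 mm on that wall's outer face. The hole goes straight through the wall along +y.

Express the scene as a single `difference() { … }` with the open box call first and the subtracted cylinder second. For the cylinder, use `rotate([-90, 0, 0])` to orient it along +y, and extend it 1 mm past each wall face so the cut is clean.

difference() {
  open_box();
  translate([107, -1, 215]) rotate([-90, 0, 0]) cylinder(h = 22, r = 22);
}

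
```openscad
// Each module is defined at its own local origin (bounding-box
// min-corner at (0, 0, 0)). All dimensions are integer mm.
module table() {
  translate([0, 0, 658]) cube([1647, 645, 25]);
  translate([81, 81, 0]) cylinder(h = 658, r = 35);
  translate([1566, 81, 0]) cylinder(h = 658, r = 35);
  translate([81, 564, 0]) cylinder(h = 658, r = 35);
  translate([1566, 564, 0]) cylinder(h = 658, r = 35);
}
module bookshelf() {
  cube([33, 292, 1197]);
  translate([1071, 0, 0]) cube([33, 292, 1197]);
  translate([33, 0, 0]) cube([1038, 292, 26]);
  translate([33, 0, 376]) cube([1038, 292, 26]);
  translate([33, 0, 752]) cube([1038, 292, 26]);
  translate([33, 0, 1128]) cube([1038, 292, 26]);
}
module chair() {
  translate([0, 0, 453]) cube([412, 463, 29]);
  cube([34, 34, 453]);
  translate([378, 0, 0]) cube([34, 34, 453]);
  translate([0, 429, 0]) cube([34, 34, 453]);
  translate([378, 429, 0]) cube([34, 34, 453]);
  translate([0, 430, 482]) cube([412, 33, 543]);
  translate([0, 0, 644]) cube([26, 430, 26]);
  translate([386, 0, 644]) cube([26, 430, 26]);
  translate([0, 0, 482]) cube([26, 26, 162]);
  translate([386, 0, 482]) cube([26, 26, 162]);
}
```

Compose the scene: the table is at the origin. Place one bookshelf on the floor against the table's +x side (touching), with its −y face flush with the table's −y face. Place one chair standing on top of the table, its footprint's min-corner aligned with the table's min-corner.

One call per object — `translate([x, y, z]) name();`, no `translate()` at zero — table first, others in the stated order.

table();
translate([1647, 0, 0]) bookshelf();
translate([0, 0, 683]) chair();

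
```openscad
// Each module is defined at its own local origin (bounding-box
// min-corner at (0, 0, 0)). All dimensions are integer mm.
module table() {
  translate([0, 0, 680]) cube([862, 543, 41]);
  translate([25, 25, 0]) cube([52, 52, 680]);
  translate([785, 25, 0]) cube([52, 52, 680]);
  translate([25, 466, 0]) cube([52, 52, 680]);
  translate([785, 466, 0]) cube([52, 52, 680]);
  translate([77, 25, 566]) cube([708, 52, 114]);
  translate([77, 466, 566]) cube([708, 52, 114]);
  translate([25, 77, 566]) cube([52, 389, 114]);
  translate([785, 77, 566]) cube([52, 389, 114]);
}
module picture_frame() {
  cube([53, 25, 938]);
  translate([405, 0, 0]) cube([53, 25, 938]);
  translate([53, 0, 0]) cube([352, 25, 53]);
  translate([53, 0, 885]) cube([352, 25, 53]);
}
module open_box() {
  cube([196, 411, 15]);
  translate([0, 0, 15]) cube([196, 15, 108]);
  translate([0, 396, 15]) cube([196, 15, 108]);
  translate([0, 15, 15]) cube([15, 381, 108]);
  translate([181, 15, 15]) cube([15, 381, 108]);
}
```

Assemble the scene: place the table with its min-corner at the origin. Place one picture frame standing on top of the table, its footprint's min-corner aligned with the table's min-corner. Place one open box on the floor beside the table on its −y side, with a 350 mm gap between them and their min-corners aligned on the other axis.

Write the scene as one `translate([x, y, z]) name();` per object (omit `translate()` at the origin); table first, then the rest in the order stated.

table();
translate([0, 0, 721]) picture_frame();
translate([0, -761, 0]) open_box();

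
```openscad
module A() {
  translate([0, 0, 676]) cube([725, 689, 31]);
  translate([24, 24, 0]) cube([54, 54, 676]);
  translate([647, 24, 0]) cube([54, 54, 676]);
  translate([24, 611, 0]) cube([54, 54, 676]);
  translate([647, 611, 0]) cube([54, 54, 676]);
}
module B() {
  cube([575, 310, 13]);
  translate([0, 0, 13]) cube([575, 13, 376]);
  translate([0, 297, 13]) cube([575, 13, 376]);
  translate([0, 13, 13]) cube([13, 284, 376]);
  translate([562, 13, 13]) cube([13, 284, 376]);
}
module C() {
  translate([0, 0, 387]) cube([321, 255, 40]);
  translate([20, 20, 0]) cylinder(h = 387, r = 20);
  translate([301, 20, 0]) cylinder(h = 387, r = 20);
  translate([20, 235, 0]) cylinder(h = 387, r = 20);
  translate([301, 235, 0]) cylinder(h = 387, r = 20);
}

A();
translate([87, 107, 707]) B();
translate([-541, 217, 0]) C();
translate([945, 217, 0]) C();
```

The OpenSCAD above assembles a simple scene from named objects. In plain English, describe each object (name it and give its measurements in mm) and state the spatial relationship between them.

A is a table: top 725 mm (x) × 689 mm (y), 31 mm thick, upper face at z = 707 mm, on four 54×54 mm square legs, each inset 24 mm from the nearest pair of top edges, running from z = 0 to the bottom of the top.

B is an open-topped rectangular box: outside dimensions 575×310×389 mm, with a uniform wall and base thickness of 13 mm. The base is a full 575×310 slab on the floor; four walls sit on top of the base. The front and back walls (the −y and +y sides) span the full width; the two side walls fit between them.

C is a simple wooden stool: a rectangular seat 321 mm (x) by 255 mm (y), 40 mm thick, top face at z = 427 mm, on four round legs, each 40 mm in diameter. The legs rest on z = 0, each leg's axis is inset half a diameter from the nearest pair of seat edges (so the leg's bounding box is flush with the corner).

The open box is on top of the table. Two stools sit around the table at the −x, +x sides.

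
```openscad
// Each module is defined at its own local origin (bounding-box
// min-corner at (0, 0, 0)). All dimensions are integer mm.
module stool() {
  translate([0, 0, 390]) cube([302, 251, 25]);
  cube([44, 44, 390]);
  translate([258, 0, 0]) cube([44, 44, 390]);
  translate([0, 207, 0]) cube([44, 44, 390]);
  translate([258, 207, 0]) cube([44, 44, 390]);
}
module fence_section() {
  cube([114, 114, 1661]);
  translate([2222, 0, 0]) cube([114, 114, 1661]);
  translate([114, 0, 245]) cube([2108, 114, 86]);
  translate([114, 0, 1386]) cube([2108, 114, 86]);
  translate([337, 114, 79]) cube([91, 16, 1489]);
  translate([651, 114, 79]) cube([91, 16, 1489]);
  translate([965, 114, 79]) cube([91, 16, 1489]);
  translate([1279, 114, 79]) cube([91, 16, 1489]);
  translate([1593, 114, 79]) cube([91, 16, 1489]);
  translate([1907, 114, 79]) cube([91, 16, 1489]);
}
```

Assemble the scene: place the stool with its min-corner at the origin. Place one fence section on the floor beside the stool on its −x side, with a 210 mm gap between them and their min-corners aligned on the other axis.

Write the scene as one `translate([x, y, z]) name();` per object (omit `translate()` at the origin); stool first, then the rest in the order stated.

stool();
translate([-2546, 0, 0]) fence_section();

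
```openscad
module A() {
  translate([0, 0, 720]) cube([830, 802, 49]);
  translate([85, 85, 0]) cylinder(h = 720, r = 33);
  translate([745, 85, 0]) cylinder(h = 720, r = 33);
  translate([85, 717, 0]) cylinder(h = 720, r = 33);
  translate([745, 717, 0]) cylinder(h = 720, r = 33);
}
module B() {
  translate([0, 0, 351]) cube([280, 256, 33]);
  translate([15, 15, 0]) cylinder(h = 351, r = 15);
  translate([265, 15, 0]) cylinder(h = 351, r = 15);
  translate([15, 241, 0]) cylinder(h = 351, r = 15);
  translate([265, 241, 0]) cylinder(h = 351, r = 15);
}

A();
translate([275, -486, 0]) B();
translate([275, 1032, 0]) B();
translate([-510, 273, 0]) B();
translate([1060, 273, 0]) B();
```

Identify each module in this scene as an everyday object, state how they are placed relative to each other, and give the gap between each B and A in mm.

Each stool's nearest face is 230 mm from the table's bounding box.

A is a table. B is a stool. Four stools sit around the table at the −y, +y, −x, +x sides. The gap between each stool and the table is 230 mm.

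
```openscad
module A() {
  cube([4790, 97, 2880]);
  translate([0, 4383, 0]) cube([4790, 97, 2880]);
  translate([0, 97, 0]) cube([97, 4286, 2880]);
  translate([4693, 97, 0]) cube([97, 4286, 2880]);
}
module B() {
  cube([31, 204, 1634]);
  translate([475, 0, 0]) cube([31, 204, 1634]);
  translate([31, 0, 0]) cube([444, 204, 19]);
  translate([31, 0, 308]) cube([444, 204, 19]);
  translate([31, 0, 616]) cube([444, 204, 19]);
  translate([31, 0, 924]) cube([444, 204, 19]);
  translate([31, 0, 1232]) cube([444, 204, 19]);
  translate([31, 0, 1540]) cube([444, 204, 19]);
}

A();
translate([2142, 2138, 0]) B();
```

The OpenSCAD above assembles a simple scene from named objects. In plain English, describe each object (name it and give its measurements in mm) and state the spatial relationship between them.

A is a box-shaped house frame (walls only): outside footprint 4790×4480 mm, wall height 2880 mm, wall thickness 97 mm. The two y-facing walls run the full x-width; the two x-facing walls fit between the inner faces of the y-facing walls.

B is an open bookshelf. Two side panels, each 31 mm thick, 204 mm deep and 1634 mm tall, stand 506 mm apart (outside-to-outside). Between them sit 6 shelves, each 19 mm thick and 204 mm deep, spanning the full gap between the sides. The bottom shelf rests on the floor (its underside at z = 0) and the clear gap between one shelf's top and the next shelf's underside is 289 mm.

The bookshelf sits inside the house frame, centred.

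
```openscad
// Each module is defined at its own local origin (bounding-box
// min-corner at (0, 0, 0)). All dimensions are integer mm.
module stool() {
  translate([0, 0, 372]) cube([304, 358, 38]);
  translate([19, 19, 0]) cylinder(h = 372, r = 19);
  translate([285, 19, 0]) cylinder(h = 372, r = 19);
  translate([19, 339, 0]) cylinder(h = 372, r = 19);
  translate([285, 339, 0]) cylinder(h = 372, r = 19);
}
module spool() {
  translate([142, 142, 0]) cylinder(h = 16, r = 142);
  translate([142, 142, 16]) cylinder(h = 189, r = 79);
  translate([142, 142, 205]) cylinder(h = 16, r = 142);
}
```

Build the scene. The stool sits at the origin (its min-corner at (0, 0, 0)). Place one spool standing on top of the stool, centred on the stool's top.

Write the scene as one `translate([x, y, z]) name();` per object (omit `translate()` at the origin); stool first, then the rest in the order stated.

stool();
translate([10, 37, 410]) spool();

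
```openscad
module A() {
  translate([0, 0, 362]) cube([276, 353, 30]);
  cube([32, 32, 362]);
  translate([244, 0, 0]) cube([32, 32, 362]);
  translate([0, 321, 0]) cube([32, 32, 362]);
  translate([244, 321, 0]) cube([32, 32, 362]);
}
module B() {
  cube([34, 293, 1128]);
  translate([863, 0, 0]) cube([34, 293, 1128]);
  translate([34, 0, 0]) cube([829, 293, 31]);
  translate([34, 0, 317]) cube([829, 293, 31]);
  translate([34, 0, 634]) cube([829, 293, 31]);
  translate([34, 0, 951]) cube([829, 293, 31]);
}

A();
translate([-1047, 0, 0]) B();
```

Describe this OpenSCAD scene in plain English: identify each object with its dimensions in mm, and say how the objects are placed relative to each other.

A is a four-legged stool. The seat is 276×353 mm, 30 mm thick, top at z = 392 mm. It stands on four square legs, each 32×32 mm in cross-section, from z = 0 to the seat underside, each flush with a corner of the seat.

B is an open bookshelf. Two side panels, each 34 mm thick, 293 mm deep and 1128 mm tall, stand 897 mm apart (outside-to-outside). Between them sit 4 shelves, each 31 mm thick and 293 mm deep, spanning the full gap between the sides. The bottom shelf rests on the floor (its underside at z = 0) and the clear gap between one shelf's top and the next shelf's underside is 286 mm.

The bookshelf is on the floor beside the stool on its −x side.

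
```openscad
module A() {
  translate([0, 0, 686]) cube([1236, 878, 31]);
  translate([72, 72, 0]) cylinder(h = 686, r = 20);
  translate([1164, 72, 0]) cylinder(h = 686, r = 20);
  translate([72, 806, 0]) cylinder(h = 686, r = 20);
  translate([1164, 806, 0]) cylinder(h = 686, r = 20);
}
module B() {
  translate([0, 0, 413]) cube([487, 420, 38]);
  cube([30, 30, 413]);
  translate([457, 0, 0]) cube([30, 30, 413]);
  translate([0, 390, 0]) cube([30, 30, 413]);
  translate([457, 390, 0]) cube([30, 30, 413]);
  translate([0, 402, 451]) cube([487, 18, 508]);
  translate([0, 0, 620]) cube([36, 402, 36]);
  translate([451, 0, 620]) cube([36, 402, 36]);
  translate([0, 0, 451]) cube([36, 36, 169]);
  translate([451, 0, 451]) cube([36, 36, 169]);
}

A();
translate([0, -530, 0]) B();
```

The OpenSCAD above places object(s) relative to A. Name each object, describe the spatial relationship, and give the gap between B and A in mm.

The chair's nearest face is 110 mm from the table's −y face.

A is a table. B is a chair. The chair is on the floor beside the table on its −y side. The gap between the chair and the table is 110 mm.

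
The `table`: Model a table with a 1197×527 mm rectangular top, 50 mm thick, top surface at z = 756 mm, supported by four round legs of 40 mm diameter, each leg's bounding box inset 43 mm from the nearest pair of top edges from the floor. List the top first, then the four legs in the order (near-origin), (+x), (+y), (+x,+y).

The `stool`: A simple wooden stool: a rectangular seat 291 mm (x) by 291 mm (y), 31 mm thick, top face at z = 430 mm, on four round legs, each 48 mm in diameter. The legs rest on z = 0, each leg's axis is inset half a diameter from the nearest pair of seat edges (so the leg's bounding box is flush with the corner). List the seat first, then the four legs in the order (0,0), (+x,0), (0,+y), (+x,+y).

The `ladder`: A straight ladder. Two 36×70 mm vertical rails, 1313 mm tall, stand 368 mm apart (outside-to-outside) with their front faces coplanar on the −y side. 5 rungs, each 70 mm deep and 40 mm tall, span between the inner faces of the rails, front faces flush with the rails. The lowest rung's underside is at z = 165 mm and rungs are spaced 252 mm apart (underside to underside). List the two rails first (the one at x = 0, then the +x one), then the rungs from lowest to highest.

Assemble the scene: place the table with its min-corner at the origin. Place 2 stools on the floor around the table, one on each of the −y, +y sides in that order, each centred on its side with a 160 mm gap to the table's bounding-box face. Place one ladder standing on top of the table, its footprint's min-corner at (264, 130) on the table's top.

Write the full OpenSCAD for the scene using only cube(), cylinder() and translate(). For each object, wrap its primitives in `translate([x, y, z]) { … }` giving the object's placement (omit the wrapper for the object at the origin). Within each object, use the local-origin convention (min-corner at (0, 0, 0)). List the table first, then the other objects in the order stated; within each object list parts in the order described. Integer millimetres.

translate([0, 0, 706]) cube([1197, 527, 50]);
translate([63, 63, 0]) cylinder(h = 706, r = 20);
translate([1134, 63, 0]) cylinder(h = 706, r = 20);
translate([63, 464, 0]) cylinder(h = 706, r = 20);
translate([1134, 464, 0]) cylinder(h = 706, r = 20);
translate([453, -451, 0]) {
  translate([0, 0, 399]) cube([291, 291, 31]);
  translate([24, 24, 0]) cylinder(h = 399, r = 24);
  translate([267, 24, 0]) cylinder(h = 399, r = 24);
  translate([24, 267, 0]) cylinder(h = 399, r = 24);
  translate([267, 267, 0]) cylinder(h = 399, r = 24);
}
translate([453, 687, 0]) {
  translate([0, 0, 399]) cube([291, 291, 31]);
  translate([24, 24, 0]) cylinder(h = 399, r = 24);
  translate([267, 24, 0]) cylinder(h = 399, r = 24);
  translate([24, 267, 0]) cylinder(h = 399, r = 24);
  translate([267, 267, 0]) cylinder(h = 399, r = 24);
}
translate([264, 130, 756]) {
  cube([36, 70, 1313]);
  translate([332, 0, 0]) cube([36, 70, 1313]);
  translate([36, 0, 165]) cube([296, 70, 40]);
  translate([36, 0, 417]) cube([296, 70, 40]);
  translate([36, 0, 669]) cube([296, 70, 40]);
  translate([36, 0, 921]) cube([296, 70, 40]);
  translate([36, 0, 1173]) cube([296, 70, 40]);
}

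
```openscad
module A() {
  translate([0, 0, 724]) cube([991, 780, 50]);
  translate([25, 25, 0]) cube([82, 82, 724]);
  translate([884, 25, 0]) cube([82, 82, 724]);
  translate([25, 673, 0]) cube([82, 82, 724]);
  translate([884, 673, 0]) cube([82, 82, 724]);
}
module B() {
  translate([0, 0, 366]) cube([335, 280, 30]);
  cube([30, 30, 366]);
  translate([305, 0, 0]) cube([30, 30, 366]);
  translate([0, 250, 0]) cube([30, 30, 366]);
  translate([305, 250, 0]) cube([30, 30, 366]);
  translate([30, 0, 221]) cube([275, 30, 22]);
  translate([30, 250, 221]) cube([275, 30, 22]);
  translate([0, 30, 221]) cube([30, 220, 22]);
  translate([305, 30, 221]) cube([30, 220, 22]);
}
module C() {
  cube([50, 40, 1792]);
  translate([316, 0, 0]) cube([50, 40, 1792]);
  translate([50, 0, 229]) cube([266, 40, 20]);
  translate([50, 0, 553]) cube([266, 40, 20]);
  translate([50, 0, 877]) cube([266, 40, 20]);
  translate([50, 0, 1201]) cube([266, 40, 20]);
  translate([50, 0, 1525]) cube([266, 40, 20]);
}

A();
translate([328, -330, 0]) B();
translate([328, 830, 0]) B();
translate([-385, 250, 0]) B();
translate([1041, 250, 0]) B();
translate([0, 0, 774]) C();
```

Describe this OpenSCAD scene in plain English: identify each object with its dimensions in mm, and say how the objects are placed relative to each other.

A is a rectangular dining table. The top is 991×780×50 mm with its upper surface at z = 774 mm. It stands on four 82×82 mm square legs, each inset 25 mm from the nearest pair of top edges, running from the floor to the underside of the top.

B is a simple wooden stool: a rectangular seat 335 mm (x) by 280 mm (y), 30 mm thick, top face at z = 396 mm, on four square legs, each 30×30 mm in cross-section. The legs rest on z = 0, each flush with a corner of the seat. Four stretchers, 30 mm wide and 22 mm tall, connect adjacent legs with their undersides at z = 221 mm, each running between the inner faces of the legs it joins and aligned with the legs' outer faces on the other axis.

C is a wooden ladder with two side rails of 50×40 mm section and 1792 mm height, set 366 mm apart overall. Between them run 5 rectangular rungs (40 mm deep, 20 mm thick), front faces flush with the rails' −y face. The bottom of the first rung is 229 mm above the floor and each subsequent rung is 324 mm higher than the one below.

Four stools sit around the table at the −y, +y, −x, +x sides. The ladder is on top of the table.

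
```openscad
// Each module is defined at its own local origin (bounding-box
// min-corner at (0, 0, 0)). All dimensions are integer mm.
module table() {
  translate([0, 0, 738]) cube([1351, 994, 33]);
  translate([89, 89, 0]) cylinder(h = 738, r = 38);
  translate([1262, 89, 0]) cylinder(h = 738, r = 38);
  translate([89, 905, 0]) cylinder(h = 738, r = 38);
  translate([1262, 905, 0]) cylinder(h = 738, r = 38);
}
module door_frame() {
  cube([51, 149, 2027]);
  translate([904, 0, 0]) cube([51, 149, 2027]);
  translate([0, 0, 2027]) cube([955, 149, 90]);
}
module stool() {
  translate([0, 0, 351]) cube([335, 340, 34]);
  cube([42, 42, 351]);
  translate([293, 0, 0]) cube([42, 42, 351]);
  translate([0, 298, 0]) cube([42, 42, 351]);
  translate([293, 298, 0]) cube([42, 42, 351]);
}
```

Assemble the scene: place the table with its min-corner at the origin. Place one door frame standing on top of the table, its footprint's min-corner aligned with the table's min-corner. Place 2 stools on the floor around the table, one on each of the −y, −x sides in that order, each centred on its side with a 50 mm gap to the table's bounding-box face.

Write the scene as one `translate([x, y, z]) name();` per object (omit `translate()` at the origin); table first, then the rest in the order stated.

table();
translate([0, 0, 771]) door_frame();
translate([508, -390, 0]) stool();
translate([-385, 327, 0]) stool();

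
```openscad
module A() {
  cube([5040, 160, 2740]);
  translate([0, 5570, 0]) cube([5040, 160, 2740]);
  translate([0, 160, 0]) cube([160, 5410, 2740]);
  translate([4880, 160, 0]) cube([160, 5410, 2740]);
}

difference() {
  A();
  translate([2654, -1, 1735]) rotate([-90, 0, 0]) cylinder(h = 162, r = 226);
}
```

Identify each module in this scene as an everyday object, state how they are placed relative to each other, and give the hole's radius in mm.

A is a house frame. The house frame has a circular hole through its front wall. The hole's radius is 226 mm.

The subtracted cylinder has r = 226 mm.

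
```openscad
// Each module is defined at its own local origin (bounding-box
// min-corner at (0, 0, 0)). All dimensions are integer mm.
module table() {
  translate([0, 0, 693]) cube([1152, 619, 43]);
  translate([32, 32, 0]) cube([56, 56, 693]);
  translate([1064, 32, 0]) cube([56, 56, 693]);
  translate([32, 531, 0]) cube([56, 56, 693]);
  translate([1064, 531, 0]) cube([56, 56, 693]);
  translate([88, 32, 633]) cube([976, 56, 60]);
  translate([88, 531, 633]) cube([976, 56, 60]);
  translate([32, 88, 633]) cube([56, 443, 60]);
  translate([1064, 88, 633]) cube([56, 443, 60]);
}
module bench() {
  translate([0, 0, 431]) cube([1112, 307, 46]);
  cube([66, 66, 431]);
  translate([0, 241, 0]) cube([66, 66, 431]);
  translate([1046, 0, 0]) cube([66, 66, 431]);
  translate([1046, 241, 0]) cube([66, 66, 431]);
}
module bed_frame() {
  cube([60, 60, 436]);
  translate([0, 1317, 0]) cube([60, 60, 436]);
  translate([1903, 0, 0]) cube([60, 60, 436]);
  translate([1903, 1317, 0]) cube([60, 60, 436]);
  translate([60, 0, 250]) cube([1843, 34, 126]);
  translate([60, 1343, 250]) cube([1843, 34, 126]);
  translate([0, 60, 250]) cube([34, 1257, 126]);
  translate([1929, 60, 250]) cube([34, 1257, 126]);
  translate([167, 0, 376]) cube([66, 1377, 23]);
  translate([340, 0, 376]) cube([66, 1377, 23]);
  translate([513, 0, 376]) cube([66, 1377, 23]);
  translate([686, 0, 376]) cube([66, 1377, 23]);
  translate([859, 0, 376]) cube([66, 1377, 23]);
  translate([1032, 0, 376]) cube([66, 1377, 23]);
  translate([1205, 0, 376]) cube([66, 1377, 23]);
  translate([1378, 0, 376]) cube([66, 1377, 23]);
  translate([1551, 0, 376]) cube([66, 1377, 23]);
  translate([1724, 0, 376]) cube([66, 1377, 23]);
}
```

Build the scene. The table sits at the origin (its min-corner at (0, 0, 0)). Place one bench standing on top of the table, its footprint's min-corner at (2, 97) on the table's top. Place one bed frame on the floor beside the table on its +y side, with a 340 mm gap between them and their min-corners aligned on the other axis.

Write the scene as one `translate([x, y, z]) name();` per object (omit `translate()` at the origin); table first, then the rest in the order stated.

table();
translate([2, 97, 736]) bench();
translate([0, 959, 0]) bed_frame();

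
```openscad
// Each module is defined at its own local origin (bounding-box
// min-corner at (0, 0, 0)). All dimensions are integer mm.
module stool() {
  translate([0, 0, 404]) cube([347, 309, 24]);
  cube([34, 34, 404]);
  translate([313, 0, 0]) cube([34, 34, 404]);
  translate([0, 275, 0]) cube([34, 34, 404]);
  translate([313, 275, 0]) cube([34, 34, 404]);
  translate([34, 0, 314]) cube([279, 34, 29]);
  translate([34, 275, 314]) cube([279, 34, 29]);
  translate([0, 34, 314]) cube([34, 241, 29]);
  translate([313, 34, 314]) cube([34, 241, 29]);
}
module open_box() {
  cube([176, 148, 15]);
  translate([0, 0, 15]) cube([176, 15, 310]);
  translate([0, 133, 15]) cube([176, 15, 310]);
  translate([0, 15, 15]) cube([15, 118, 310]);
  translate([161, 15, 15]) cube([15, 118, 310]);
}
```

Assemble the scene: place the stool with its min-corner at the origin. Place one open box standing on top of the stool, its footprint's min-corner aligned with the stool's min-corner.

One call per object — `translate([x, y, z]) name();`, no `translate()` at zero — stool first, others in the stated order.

stool();
translate([0, 0, 428]) open_box();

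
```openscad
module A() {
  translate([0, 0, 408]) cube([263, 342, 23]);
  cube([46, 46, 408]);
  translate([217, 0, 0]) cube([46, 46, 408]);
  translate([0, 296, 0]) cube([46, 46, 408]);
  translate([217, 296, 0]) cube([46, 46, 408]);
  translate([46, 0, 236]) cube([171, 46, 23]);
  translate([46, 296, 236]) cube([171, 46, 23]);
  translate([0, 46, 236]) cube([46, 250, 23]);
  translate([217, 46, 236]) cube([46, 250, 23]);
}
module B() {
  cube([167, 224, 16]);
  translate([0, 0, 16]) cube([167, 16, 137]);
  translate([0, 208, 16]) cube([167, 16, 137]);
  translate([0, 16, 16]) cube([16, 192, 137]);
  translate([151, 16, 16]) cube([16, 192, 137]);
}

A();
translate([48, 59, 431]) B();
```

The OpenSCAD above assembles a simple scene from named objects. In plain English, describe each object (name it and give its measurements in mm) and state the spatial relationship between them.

A is a four-legged stool. The seat is a 263×342×23 mm slab whose top surface is at z = 431 mm; four square legs, each 46×46 mm in cross-section, run from the floor (z = 0) to the underside of the seat, each flush with a corner of the seat. Four stretchers, 46 mm wide and 23 mm tall, connect adjacent legs with their undersides at z = 236 mm, each running between the inner faces of the legs it joins and aligned with the legs' outer faces on the other axis.

B is an open storage box with external size 167×224×153 mm and wall thickness 16 mm (the base is also 16 mm thick). The base covers the whole footprint; the four walls stand on the base, with the y-facing walls full-width and the x-facing walls fitting between their inner faces.

The open box is on top of the stool, centred.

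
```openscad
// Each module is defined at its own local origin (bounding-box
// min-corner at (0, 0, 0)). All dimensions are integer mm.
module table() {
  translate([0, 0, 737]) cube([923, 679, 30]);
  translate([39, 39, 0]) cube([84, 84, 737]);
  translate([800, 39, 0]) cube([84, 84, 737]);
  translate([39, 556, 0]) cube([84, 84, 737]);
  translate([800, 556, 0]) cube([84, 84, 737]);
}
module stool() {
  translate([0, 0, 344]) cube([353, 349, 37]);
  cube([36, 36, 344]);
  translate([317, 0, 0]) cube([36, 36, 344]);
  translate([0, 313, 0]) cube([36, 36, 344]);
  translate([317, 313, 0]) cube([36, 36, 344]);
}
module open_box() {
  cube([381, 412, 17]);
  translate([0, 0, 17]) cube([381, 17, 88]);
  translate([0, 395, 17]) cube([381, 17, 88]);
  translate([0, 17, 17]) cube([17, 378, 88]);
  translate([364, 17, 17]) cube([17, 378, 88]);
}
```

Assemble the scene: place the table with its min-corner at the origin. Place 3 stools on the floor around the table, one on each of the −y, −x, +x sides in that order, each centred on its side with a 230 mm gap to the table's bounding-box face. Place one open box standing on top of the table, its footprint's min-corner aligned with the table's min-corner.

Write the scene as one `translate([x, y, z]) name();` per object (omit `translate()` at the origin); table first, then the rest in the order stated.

table();
translate([285, -579, 0]) stool();
translate([-583, 165, 0]) stool();
translate([1153, 165, 0]) stool();
translate([0, 0, 767]) open_box();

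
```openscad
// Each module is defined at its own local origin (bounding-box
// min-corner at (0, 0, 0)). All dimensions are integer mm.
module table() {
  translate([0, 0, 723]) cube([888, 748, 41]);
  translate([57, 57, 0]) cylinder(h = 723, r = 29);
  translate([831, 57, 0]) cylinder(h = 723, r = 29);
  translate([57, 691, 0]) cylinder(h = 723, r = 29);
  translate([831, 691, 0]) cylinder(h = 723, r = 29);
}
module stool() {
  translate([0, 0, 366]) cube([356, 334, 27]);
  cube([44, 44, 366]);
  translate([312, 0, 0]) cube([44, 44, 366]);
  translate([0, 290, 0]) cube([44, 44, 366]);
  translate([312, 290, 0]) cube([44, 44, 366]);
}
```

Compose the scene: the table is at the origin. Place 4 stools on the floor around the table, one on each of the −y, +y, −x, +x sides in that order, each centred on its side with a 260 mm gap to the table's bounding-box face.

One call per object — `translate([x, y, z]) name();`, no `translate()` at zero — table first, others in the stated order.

table();
translate([266, -594, 0]) stool();
translate([266, 1008, 0]) stool();
translate([-616, 207, 0]) stool();
translate([1148, 207, 0]) stool();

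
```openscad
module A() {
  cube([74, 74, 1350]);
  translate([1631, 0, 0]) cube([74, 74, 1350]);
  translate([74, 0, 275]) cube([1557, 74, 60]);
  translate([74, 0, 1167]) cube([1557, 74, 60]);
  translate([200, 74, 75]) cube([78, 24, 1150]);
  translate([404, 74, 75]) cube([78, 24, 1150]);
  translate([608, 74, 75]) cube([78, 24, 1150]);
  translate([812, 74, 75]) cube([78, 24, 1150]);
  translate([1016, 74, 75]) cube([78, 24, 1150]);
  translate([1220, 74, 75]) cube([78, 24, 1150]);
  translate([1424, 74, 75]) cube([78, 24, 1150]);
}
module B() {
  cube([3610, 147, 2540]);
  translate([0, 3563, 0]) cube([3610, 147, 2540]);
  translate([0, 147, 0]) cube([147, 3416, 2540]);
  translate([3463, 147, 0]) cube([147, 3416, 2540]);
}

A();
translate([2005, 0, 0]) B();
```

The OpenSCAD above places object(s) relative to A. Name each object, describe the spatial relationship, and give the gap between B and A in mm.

A is a fence section. B is a house frame. The house frame is on the floor beside the fence section on its +x side. The gap between the house frame and the fence section is 300 mm.

The house frame's nearest face is 300 mm from the fence section's +x face.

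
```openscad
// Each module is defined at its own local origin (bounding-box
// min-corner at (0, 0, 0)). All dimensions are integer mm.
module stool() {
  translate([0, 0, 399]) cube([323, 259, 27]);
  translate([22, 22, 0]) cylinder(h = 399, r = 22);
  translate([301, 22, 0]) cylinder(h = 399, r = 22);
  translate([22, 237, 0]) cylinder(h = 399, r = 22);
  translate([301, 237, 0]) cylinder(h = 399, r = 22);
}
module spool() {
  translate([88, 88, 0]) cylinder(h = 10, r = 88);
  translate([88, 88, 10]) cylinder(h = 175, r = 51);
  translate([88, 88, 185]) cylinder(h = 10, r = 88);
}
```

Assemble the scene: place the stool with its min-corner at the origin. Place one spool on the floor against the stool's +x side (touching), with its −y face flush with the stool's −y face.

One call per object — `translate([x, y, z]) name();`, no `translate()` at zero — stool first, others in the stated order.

stool();
translate([323, 0, 0]) spool();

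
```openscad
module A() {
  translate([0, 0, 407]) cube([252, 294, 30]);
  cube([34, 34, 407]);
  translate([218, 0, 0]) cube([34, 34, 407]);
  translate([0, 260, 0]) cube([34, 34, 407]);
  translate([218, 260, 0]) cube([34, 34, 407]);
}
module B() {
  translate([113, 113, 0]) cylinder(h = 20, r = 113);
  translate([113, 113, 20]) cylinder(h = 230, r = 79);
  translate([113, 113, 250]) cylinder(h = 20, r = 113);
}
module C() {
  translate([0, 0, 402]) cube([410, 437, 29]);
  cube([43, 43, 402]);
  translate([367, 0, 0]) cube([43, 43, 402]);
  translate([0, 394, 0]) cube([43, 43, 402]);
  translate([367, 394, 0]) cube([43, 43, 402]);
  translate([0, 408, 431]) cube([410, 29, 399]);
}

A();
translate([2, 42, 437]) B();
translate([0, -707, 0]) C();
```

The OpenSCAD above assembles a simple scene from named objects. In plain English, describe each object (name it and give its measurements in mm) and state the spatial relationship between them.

A is a simple wooden stool: a rectangular seat 252 mm (x) by 294 mm (y), 30 mm thick, top face at z = 437 mm, on four square legs, each 34×34 mm in cross-section. The legs rest on z = 0, each flush with a corner of the seat.

B is a spool: two coaxial disc flanges of radius 113 mm and thickness 20 mm, joined by a core cylinder of radius 79 mm and height 230 mm. The lower flange rests on z = 0 and the three cylinders share a vertical axis.

C is a chair. The seat is a 410×437×29 mm slab with its top at z = 431 mm, on four 43×43 mm corner legs (flush with the seat edges, standing on z = 0). A flat backrest 29 mm thick, 399 mm tall, spans the full seat width and rises from the seat top along its +y edge, rear face flush with the rear of the seat.

The spool is on top of the stool. The chair is on the floor beside the stool on its −y side.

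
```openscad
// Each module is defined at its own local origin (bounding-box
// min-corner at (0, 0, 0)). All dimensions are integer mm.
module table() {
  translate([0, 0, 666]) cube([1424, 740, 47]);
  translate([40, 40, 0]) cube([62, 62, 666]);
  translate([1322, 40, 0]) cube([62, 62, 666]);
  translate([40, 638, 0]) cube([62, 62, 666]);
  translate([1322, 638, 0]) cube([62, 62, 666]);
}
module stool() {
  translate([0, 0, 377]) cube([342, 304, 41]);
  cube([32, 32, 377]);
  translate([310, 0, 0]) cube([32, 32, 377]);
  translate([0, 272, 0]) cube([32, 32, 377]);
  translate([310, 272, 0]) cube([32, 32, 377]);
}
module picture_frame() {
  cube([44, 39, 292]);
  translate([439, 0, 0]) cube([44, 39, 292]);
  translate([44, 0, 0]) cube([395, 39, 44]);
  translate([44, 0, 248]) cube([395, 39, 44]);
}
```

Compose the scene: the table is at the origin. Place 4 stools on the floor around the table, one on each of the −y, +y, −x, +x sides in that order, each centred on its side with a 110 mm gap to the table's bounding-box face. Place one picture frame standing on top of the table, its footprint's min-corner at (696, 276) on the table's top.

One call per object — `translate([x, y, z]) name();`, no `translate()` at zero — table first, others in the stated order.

table();
translate([541, -414, 0]) stool();
translate([541, 850, 0]) stool();
translate([-452, 218, 0]) stool();
translate([1534, 218, 0]) stool();
translate([696, 276, 713]) picture_frame();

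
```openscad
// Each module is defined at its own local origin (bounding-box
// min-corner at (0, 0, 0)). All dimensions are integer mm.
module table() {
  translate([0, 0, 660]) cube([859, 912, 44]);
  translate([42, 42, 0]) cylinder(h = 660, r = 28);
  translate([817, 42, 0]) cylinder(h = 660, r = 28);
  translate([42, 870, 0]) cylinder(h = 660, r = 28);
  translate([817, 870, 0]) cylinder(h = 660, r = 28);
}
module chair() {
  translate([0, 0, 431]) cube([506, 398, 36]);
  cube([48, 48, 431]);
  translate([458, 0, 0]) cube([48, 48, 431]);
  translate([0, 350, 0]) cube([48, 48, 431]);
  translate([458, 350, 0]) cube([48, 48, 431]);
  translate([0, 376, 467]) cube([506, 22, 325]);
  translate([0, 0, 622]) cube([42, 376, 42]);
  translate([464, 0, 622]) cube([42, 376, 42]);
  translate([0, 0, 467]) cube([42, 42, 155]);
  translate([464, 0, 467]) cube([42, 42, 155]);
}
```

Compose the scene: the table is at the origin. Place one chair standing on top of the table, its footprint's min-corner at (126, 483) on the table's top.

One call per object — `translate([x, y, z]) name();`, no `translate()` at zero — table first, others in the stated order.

table();
translate([126, 483, 704]) chair();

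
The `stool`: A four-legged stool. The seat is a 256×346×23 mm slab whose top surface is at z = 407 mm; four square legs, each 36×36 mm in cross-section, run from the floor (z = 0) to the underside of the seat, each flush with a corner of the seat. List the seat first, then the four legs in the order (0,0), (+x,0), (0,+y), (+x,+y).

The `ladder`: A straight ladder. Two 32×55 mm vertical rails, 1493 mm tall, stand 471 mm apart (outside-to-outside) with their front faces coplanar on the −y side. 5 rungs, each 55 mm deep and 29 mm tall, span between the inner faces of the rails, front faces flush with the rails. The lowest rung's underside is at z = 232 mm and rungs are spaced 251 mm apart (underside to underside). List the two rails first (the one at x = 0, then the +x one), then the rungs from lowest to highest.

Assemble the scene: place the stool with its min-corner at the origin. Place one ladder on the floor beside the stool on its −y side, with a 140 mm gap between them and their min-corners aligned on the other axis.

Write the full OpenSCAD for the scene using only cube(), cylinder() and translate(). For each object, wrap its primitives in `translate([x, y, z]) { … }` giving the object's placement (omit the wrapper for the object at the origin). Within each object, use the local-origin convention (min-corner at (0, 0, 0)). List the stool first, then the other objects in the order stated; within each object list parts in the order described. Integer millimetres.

translate([0, 0, 384]) cube([256, 346, 23]);
cube([36, 36, 384]);
translate([220, 0, 0]) cube([36, 36, 384]);
translate([0, 310, 0]) cube([36, 36, 384]);
translate([220, 310, 0]) cube([36, 36, 384]);
translate([0, -195, 0]) {
  cube([32, 55, 1493]);
  translate([439, 0, 0]) cube([32, 55, 1493]);
  translate([32, 0, 232]) cube([407, 55, 29]);
  translate([32, 0, 483]) cube([407, 55, 29]);
  translate([32, 0, 734]) cube([407, 55, 29]);
  translate([32, 0, 985]) cube([407, 55, 29]);
  translate([32, 0, 1236]) cube([407, 55, 29]);
}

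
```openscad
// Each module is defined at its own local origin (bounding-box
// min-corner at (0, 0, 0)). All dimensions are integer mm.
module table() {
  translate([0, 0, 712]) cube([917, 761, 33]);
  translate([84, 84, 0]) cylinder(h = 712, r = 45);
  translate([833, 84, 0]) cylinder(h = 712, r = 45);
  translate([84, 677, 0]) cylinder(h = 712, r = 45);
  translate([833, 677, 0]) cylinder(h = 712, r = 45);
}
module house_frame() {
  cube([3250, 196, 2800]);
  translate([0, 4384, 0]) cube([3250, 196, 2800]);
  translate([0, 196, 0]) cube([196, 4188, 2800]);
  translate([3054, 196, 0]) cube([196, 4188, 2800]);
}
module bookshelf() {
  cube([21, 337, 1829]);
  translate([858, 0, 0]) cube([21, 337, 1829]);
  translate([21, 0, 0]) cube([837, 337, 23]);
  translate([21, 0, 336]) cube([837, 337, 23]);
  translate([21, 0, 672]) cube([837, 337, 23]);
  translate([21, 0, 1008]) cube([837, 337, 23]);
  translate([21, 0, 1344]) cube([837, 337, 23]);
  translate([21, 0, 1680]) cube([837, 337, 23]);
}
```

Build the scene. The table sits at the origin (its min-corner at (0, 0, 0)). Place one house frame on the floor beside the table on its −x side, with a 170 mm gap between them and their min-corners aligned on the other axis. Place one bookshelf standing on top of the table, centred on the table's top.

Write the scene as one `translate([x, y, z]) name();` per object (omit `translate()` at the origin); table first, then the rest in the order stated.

table();
translate([-3420, 0, 0]) house_frame();
translate([19, 212, 745]) bookshelf();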